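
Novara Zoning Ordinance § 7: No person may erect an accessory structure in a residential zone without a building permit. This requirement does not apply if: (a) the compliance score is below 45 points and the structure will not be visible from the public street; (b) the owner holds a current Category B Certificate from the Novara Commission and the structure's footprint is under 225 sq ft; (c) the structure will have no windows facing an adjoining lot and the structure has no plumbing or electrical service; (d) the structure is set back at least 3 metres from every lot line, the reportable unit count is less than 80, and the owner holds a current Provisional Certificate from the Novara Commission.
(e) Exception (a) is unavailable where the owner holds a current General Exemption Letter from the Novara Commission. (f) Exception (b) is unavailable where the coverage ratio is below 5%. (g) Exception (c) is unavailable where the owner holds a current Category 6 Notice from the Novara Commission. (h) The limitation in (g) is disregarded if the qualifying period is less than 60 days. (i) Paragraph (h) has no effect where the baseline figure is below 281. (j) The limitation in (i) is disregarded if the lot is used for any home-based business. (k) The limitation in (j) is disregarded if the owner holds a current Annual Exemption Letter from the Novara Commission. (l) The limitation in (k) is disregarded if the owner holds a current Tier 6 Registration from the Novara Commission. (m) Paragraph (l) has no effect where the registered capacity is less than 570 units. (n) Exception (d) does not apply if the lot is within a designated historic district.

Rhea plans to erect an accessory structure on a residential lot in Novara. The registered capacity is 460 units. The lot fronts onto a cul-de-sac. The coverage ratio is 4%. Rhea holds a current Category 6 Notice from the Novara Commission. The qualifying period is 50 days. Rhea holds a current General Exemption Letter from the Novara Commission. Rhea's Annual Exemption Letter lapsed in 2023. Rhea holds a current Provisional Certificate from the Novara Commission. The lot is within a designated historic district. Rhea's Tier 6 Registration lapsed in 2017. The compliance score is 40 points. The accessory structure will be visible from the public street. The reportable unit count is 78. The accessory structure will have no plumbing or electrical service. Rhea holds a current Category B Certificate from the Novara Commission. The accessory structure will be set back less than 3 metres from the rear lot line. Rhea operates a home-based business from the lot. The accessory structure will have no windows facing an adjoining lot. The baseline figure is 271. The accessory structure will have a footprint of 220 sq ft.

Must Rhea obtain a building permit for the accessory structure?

No — exception (c) applies; Rhea does not need a building permit.

Exception (a) fails — the structure will be visible from the street.
Exception (b)'s conditions are all satisfied: a current Category B Certificate is held; the structure's footprint is 220 sq ft, under the 225 sq ft limit. However, paragraph (f) must be considered: (f) is engaged — the coverage ratio is 4%, below the 5% limit. So (b) is unavailable.
Exception (c)'s conditions are all satisfied: no windows face an adjoining lot; there is no plumbing or electrical service. Considering the limiting provisions: (g) would limit (c) — a current Category 6 Notice is held — but (h) sets (g) aside: (h) is triggered — the qualifying period is 50 days, less than the 60 days limit. (i) is engaged (the baseline figure is 271, below the 281 limit), but is itself disapplied by (j): (j) operates — a home-based business operates on the lot. (k), which would lift (j), is inapplicable — no current Annual Exemption Letter is held. (c) remains available.
Exception (d) does not apply: the rear setback is under 3 m.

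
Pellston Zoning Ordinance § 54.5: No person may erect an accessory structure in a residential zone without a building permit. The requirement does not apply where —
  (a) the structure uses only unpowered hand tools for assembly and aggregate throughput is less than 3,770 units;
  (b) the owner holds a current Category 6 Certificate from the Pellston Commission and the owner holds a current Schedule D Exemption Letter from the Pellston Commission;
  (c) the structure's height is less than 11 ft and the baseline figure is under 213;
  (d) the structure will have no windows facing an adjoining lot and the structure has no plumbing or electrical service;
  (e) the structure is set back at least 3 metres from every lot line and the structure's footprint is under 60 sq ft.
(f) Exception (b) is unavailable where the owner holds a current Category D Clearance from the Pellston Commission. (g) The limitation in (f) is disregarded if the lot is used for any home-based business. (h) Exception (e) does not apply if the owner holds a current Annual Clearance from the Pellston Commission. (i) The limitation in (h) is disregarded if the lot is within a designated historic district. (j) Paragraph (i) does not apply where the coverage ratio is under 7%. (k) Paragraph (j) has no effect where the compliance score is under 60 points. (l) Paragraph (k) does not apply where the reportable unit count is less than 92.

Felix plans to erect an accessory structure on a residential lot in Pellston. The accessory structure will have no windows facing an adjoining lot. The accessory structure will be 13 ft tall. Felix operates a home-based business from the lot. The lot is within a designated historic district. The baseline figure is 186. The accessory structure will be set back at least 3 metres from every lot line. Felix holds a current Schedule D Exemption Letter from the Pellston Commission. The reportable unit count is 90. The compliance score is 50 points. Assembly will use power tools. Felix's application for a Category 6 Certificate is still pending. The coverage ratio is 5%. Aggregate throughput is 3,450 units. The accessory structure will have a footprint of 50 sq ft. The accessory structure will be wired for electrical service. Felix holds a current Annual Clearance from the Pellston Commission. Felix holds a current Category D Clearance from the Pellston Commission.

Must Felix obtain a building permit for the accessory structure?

Exception (a) fails — assembly uses power tools.
Exception (b) requires that the owner holds a current Category 6 Certificate from the Pellston Commission; but the Category 6 Certificate is not current, so (b) is unavailable.
Exception (c) requires that the structure's height is less than 11 ft; but the structure's height is 13 ft, not less than 11 ft, so (c) is unavailable.
Exception (d) requires that the structure has no plumbing or electrical service; but electrical service is planned, so (d) is unavailable.
Exception (e)'s conditions are all satisfied: the setback is at least 3 m on every side; the structure's footprint is 50 sq ft, under the 60 sq ft limit. But: (h) is triggered — a current Annual Clearance is held. (i) operates (the lot is in a historic district), but is overridden by (j): (j) operates against (i): the coverage ratio is 5%, under the 7% limit. (k) applies (the compliance score is 50 points, under the 60 points limit), but is set aside by (l): (l) is triggered — the reportable unit count is 90, less than the 92 limit. Exception (e) does not apply.
No exception displaces § 54.5.

Yes — Felix must obtain a building permit.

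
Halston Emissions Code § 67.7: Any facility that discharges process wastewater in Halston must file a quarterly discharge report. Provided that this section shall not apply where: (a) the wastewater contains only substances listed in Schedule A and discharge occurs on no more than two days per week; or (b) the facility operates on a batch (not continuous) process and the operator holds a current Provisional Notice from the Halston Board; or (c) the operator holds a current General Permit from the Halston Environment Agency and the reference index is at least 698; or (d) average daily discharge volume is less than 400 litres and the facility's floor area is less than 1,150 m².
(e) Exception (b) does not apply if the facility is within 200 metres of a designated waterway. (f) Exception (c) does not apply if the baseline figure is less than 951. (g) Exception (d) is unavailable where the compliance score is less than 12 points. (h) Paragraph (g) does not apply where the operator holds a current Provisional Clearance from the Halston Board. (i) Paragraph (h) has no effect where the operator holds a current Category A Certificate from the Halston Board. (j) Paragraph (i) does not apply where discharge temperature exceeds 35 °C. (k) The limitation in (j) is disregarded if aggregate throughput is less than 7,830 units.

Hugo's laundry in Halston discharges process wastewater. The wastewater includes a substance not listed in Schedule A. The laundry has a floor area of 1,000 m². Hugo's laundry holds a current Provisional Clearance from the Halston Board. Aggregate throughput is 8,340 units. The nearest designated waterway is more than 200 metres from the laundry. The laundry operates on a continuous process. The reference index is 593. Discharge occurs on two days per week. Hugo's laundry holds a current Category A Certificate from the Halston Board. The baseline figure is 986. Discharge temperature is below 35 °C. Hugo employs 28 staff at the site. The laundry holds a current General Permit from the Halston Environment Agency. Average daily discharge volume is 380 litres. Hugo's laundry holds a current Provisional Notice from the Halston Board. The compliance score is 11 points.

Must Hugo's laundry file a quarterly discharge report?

Exception (a) fails — the wastewater includes a non-Schedule-A substance.
Exception (b) does not apply: the facility operates on a continuous process.
Exception (c) requires that the reference index is at least 698; but the reference index is 593, short of 698, so (c) is unavailable.
Exception (d)'s conditions are all satisfied: average daily discharge volume is 380 litres, less than the 400 litres limit; the facility's floor area is 1,000 m², less than the 1,150 m² limit. But applying paragraphs (g)–(k): (g) operates against (d): the compliance score is 11 points, less than the 12 points limit. (h) would limit (g) — a current Provisional Clearance is held — but (i) sets (h) aside: (i) applies — a current Category A Certificate is held. (j), which would lift (i), is not engaged — discharge temperature is below 35 °C. (d) is therefore removed.
None of the exceptions is available; § 67.7 applies in full.

Yes — Hugo's laundry must file a quarterly discharge report.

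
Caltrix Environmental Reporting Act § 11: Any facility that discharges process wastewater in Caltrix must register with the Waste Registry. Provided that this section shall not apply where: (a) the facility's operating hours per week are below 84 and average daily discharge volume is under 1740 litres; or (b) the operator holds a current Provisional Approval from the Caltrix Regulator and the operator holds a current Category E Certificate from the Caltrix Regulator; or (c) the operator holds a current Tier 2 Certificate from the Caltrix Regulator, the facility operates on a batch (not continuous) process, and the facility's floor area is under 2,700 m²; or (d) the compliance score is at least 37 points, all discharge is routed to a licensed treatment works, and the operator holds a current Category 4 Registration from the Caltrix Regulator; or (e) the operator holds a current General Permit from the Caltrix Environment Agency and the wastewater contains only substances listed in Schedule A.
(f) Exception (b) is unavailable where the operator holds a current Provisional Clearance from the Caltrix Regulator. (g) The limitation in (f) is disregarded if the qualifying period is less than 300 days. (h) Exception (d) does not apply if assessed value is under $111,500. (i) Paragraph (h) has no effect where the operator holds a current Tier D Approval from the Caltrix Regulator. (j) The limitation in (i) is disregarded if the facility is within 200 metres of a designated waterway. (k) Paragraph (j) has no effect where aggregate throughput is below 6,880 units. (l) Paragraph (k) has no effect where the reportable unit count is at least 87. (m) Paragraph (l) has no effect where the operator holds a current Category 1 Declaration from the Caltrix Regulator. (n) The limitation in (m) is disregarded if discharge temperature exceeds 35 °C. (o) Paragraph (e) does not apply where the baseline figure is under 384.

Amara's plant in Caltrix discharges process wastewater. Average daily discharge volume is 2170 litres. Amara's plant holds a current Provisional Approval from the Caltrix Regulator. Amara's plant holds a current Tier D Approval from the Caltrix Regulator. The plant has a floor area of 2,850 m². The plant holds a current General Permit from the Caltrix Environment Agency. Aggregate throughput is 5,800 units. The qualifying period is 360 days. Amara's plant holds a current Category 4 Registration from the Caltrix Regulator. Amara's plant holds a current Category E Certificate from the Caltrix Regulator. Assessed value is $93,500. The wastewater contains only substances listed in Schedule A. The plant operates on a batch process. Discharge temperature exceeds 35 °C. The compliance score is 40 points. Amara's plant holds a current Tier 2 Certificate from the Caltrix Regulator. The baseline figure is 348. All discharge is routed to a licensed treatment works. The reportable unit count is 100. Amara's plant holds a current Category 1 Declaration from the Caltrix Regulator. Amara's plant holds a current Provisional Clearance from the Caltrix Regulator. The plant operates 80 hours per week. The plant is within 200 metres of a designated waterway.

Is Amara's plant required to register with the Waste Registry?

Yes — Amara's plant must register with the Waste Registry.

Exception (a) requires that average daily discharge volume is under 1740 litres; but average daily discharge volume is 2170 litres, not under 1740 litres, so (a) is unavailable.
Exception (b): a current Provisional Approval is held; a current Category E Certificate is held — every condition holds. Turning to paragraphs (f)–(g): (f) applies — a current Provisional Clearance is held. (g) is inapplicable (the qualifying period is 360 days, not less than 300 days), so (f) stands. Exception (b) does not apply.
Exception (c) requires that the facility's floor area is under 2,700 m²; but the facility's floor area is 2,850 m², not under 2,700 m², so (c) is unavailable.
All of (d)'s requirements are met (the compliance score is 40 points, meeting the 37 points threshold; discharge is routed to a licensed treatment works; a current Category 4 Registration is held). Turning to paragraphs (h)–(n): (h) operates — assessed value is $93,500, under the $111,500 limit. (i) applies (a current Tier D Approval is held), but is overridden by (j): (j) is triggered — the plant is within 200 m of a designated waterway. (k) operates (aggregate throughput is 5,800 units, below the 6,880 units limit), but yields to (l): (l) operates against (k): the reportable unit count is 100, meeting the 87 threshold. (m) applies (a current Category 1 Declaration is held), but is overridden by (n): (n) operates against (m): discharge temperature exceeds 35 °C. (d) is therefore removed.
Exception (e): a current General Permit is held; the wastewater is Schedule-A-only — every condition holds. But applying paragraph (o): (o) applies — the baseline figure is 348, under the 384 limit. So (e) is unavailable.
No exception applies. The general rule governs.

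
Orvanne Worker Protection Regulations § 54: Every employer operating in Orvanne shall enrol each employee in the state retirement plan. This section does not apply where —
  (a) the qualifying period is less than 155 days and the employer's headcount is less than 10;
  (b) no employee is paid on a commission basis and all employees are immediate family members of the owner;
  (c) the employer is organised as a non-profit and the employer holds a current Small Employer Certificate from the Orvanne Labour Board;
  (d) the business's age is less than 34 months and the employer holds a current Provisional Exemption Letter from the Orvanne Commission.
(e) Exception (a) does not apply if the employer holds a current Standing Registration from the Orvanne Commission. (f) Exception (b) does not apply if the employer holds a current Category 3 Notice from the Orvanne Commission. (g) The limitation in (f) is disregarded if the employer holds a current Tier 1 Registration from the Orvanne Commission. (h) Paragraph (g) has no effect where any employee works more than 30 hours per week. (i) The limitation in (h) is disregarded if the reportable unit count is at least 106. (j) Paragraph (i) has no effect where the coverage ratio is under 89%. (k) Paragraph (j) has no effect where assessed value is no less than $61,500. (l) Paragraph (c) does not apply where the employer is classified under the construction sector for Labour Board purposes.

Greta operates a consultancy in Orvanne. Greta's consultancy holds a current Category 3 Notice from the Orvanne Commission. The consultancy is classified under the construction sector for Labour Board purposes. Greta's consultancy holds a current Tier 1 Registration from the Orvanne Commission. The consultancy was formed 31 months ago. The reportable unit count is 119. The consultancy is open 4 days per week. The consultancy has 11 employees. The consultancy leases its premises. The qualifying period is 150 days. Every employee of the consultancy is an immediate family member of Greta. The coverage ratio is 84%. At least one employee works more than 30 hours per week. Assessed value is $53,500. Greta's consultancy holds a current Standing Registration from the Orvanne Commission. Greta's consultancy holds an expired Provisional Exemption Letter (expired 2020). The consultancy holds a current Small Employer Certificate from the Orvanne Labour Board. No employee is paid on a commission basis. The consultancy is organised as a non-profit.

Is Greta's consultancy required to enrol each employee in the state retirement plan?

Yes — Greta's consultancy must enrol each employee in the state retirement plan.

Exception (a) does not apply: the employer's headcount is 11, not less than 10.
Exception (b)'s conditions are all satisfied: no employee is paid on commission; every employee is an immediate family member. Turning to paragraphs (f)–(k): (f) applies — a current Category 3 Notice is held. (g) is engaged (a current Tier 1 Registration is held), but yields to (h): (h) is engaged — at least one employee exceeds 30 hours/week. (i) would limit (h) — the reportable unit count is 119, meeting the 106 threshold — but (j) sets (i) aside: (j) operates against (i): the coverage ratio is 84%, under the 89% limit. (k) does not operate here (assessed value is $53,500, short of $61,500), so (j) stands. (b) is therefore removed.
All of (c)'s requirements are met (the employer is a non-profit; a current Small Employer Certificate is held). But applying paragraph (l): (l) operates against (c): the consultancy is classified under the construction sector. Exception (c) does not apply.
Exception (d) fails — no current Provisional Exemption Letter is held.
None of the exceptions is available; § 54 applies in full.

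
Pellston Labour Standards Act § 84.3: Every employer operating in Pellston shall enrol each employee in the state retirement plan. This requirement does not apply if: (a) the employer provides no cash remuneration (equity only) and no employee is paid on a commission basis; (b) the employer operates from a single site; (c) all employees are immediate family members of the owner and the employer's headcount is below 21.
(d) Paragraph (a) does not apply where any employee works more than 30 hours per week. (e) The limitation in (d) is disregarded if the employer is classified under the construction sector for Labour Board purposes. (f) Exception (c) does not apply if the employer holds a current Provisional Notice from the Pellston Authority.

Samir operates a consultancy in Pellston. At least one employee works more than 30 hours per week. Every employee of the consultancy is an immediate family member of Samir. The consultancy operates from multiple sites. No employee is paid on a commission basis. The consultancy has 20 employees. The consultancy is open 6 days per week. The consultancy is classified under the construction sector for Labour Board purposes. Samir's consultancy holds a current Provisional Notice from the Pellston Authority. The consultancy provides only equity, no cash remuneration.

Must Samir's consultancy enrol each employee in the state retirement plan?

Exception (a)'s conditions are all satisfied: remuneration is equity-only; no employee is paid on commission. Under paragraphs (d)–(e): (d) applies (at least one employee exceeds 30 hours/week), but is itself disapplied by (e): (e) operates against (d): the consultancy is classified under the construction sector. (a) remains available.
Exception (b) fails — the employer operates from multiple sites.
Exception (c) is satisfied on its face — every employee is an immediate family member; the employer's headcount is 20, below the 21 limit. However, paragraph (f) must be considered: (f) operates — a current Provisional Notice is held. Exception (c) does not apply.

No — exception (a) applies; Samir's consultancy is not required to enrol each employee in the state retirement plan.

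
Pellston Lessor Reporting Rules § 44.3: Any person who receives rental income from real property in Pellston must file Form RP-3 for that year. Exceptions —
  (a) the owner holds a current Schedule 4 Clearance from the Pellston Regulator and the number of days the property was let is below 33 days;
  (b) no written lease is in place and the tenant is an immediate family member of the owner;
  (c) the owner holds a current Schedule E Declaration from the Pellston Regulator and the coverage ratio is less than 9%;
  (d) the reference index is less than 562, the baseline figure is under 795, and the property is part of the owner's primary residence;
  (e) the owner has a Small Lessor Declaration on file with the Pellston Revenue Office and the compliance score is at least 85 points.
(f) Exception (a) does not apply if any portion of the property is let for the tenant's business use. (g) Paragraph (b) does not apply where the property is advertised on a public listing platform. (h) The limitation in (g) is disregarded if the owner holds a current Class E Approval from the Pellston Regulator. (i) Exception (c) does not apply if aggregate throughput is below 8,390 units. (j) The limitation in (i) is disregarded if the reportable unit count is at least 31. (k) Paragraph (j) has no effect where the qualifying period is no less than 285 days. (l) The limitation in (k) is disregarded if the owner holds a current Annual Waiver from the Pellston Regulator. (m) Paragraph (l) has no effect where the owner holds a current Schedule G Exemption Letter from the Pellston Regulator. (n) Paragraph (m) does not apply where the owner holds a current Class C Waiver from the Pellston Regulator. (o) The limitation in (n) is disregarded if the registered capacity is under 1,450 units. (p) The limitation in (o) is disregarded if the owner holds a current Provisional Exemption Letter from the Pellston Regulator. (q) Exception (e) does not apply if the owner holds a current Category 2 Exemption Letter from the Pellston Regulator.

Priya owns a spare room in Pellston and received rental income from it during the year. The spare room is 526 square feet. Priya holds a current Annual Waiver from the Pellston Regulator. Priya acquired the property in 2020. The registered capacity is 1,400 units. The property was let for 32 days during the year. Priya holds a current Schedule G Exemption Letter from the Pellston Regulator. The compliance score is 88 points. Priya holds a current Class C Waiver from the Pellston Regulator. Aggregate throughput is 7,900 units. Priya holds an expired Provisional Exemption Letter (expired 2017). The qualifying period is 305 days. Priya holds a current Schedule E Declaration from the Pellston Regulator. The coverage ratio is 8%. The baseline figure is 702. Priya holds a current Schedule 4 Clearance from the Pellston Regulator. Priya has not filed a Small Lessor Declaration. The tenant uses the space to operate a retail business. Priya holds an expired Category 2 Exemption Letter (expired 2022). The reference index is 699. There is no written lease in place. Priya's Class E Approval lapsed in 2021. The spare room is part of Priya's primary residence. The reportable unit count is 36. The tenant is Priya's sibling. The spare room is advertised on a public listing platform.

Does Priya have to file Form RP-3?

Yes — Priya must file Form RP-3.

Exception (a) is satisfied on its face — a current Schedule 4 Clearance is held; the number of days the property was let is 32 days, below the 33 days limit. But applying paragraph (f): (f) operates — the space is let for business use. Exception (a) does not apply.
All of (b)'s requirements are met (there is no written lease; the tenant is an immediate family member). But: (g) operates against (b): the property is publicly advertised. (h) does not operate here (the Class E Approval is not current), so (g) stands. (b) is therefore removed.
Exception (c)'s conditions are all satisfied: a current Schedule E Declaration is held; the coverage ratio is 8%, less than the 9% limit. Turning to paragraphs (i)–(p): (i) operates against (c): aggregate throughput is 7,900 units, below the 8,390 units limit. (j) applies (the reportable unit count is 36, meeting the 31 threshold), but is set aside by (k): (k) operates against (j): the qualifying period is 305 days, meeting the 285 days threshold. (l) applies (a current Annual Waiver is held), but is set aside by (m): (m) operates against (l): a current Schedule G Exemption Letter is held. (n) would limit (m) — a current Class C Waiver is held — but (o) sets (n) aside: (o) operates against (n): the registered capacity is 1,400 units, under the 1,450 units limit. (p), which would lift (o), is inapplicable — no current Provisional Exemption Letter is held. (c) is therefore removed.
Exception (d) requires that the reference index is less than 562; but the reference index is 699, not less than 562, so (d) is unavailable.
Exception (e) fails — no Small Lessor Declaration is on file.
Every exception is unavailable, so the rule governs.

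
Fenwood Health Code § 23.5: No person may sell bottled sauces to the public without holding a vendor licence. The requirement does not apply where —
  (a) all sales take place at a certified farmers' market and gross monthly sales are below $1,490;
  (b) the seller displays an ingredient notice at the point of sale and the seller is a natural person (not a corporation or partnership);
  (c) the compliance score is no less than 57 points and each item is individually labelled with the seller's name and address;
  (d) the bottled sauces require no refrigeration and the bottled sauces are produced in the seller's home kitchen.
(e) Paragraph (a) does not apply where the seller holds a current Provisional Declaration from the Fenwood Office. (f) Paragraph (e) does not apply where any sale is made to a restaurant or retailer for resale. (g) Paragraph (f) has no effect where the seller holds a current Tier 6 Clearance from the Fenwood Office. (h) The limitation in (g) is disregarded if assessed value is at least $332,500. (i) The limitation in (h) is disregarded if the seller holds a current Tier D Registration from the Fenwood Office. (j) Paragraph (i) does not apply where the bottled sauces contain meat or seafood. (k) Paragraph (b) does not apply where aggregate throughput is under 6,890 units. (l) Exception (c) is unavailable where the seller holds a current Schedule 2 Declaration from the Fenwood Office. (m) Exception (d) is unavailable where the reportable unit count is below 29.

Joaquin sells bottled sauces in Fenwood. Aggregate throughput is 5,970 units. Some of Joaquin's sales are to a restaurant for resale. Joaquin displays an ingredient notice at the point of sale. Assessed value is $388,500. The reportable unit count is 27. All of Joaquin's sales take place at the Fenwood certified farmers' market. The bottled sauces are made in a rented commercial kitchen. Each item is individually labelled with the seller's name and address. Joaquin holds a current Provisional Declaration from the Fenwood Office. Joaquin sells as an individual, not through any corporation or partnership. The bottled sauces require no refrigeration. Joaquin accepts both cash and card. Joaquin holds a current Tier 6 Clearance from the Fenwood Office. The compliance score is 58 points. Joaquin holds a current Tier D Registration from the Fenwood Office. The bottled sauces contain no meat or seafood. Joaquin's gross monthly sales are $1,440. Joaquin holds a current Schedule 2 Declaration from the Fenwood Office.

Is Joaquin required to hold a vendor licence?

Yes — Joaquin must hold a vendor licence.

All of (a)'s requirements are met (all sales are at a certified farmers' market; gross monthly sales are $1,440, below the $1,490 limit). Turning to paragraphs (e)–(j): (e) operates against (a): a current Provisional Declaration is held. (f) would limit (e) — some sales are to a restaurant for resale — but (g) sets (f) aside: (g) operates against (f): a current Tier 6 Clearance is held. (h) applies (assessed value is $388,500, meeting the $332,500 threshold), but is overridden by (i): (i) operates against (h): a current Tier D Registration is held. (j) is not triggered (the bottled sauces contain no meat or seafood), so (i) stands. (a) is therefore removed.
Exception (b): an ingredient notice is displayed; the seller is a natural person — every condition holds. Turning to paragraph (k): (k) operates against (b): aggregate throughput is 5,970 units, under the 6,890 units limit. (b) is therefore removed.
Exception (c)'s conditions are all satisfied: the compliance score is 58 points, meeting the 57 points threshold; items are individually labelled. However, paragraph (l) must be considered: (l) operates — a current Schedule 2 Declaration is held. So (c) is unavailable.
Exception (d) fails — the bottled sauces are made in a commercial kitchen, not a home kitchen.
None of the exceptions is available; § 23.5 applies in full.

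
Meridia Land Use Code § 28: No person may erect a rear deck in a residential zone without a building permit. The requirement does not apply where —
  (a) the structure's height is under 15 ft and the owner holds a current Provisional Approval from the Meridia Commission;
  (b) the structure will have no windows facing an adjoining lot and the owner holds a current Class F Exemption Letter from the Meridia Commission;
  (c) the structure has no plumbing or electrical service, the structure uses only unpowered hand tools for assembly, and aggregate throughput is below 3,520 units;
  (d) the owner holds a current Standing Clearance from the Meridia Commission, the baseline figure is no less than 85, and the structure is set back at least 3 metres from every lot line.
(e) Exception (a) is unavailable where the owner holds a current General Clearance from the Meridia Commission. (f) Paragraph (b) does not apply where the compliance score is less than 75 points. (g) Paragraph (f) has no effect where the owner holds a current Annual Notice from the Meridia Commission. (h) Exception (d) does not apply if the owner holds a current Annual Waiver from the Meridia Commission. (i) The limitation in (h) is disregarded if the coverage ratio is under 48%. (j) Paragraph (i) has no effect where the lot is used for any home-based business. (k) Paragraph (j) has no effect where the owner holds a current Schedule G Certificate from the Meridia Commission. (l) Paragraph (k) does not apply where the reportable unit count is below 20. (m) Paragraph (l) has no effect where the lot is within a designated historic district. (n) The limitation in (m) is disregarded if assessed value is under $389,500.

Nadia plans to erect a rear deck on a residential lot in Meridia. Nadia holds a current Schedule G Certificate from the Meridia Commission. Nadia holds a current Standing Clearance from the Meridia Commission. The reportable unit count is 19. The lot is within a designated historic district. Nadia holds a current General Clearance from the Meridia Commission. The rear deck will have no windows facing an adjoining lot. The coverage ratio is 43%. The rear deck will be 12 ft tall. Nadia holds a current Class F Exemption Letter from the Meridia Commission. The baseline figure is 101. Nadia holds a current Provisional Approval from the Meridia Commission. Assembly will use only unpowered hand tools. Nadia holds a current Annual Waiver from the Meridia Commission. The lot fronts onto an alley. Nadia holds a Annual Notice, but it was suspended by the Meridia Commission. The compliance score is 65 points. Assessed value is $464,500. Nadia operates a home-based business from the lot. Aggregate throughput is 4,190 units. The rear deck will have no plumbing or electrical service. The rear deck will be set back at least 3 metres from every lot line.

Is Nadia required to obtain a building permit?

All of (a)'s requirements are met (the structure's height is 12 ft, under the 15 ft limit; a current Provisional Approval is held). But applying paragraph (e): (e) operates against (a): a current General Clearance is held. So (a) is unavailable.
All of (b)'s requirements are met (no windows face an adjoining lot; a current Class F Exemption Letter is held). Turning to paragraphs (f)–(g): (f) operates against (b): the compliance score is 65 points, less than the 75 points limit. (g), which would lift (f), does not operate here — there is no Annual Notice in force. (b) is therefore removed.
Exception (c) fails — aggregate throughput is 4,190 units, not below 3,520 units.
All of (d)'s requirements are met (a current Standing Clearance is held; the baseline figure is 101, meeting the 85 threshold; the setback is at least 3 m on every side). As to paragraphs (h)–(n): (h) is engaged (a current Annual Waiver is held), but is overridden by (i): (i) operates against (h): the coverage ratio is 43%, under the 48% limit. (j) would limit (i) — a home-based business operates on the lot — but (k) sets (j) aside: (k) operates against (j): a current Schedule G Certificate is held. (l) would limit (k) — the reportable unit count is 19, below the 20 limit — but (m) sets (l) aside: (m) operates against (l): the lot is in a historic district. (n) does not operate here (assessed value is $464,500, not under $389,500), so (m) stands. (d) remains available.

No — exception (d) applies; Nadia does not need a building permit.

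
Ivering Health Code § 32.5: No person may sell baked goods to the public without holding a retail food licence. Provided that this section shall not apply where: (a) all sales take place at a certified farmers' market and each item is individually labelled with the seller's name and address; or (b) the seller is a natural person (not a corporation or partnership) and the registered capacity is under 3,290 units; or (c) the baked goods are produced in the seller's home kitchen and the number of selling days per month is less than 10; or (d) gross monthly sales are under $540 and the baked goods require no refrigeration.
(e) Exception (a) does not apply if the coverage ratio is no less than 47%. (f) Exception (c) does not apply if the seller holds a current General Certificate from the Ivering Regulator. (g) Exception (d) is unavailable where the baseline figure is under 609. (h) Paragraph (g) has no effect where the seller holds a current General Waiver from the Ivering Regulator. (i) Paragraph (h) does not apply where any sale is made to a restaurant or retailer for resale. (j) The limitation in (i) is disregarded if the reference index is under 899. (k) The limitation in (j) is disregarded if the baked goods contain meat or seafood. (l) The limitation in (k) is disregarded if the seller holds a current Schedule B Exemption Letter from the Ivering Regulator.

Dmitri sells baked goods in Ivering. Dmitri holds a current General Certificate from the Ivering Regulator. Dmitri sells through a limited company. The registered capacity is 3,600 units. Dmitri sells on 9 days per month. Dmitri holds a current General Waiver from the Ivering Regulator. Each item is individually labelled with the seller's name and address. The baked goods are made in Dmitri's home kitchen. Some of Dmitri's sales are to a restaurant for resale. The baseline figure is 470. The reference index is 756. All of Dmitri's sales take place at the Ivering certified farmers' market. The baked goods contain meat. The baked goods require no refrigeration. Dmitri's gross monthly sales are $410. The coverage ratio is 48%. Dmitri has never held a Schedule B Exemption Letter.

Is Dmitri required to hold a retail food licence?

Yes — Dmitri must hold a retail food licence.

Exception (a) is satisfied on its face — all sales are at a certified farmers' market; items are individually labelled. But: (e) operates against (a): the coverage ratio is 48%, meeting the 47% threshold. So (a) is unavailable.
Exception (b) does not apply: the seller operates through a limited company.
All of (c)'s requirements are met (the baked goods are home-kitchen produced; the number of selling days per month is 9, less than the 10 limit). But: (f) operates — a current General Certificate is held. Exception (c) does not apply.
All of (d)'s requirements are met (gross monthly sales are $410, under the $540 limit; the baked goods are shelf-stable). But applying paragraphs (g)–(l): (g) operates against (d): the baseline figure is 470, under the 609 limit. (h) would limit (g) — a current General Waiver is held — but (i) sets (h) aside: (i) operates against (h): some sales are to a restaurant for resale. (j) would limit (i) — the reference index is 756, under the 899 limit — but (k) sets (j) aside: (k) operates against (j): the baked goods contain meat. (l) is not engaged (no current Schedule B Exemption Letter is held), so (k) stands. (d) is therefore removed.
No exception is made out. Dmitri falls within the general rule.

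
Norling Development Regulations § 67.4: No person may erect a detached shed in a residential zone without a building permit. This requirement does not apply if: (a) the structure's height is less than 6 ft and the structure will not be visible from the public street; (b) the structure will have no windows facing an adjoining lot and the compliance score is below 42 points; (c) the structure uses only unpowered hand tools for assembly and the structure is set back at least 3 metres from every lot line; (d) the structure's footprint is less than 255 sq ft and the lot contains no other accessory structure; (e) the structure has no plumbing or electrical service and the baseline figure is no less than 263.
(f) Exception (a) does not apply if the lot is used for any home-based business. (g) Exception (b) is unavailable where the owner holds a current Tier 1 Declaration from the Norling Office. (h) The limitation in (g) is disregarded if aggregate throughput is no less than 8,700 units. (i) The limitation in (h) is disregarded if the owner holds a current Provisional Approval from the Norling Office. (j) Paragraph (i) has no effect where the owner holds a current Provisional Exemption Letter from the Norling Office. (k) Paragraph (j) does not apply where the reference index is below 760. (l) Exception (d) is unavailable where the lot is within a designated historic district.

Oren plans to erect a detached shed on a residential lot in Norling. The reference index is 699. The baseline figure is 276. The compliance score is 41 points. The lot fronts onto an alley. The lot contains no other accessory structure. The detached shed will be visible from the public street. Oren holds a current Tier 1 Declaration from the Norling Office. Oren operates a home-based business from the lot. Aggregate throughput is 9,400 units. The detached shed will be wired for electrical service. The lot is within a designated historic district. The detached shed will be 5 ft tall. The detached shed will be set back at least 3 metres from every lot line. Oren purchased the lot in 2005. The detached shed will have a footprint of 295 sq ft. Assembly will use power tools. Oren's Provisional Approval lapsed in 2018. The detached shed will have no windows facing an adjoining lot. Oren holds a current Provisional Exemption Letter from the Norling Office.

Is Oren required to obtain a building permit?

Exception (a) requires that the structure will not be visible from the public street; but the structure will be visible from the street, so (a) is unavailable.
Exception (b): no windows face an adjoining lot; the compliance score is 41 points, below the 42 points limit — every condition holds. As to paragraphs (g)–(k): (g) would limit (b) — a current Tier 1 Declaration is held — but (h) sets (g) aside: (h) operates against (g): aggregate throughput is 9,400 units, meeting the 8,700 units threshold. (i), which would lift (h), is inapplicable — there is no Provisional Approval in force. (b) remains available.
Exception (c) fails — assembly uses power tools.
Exception (d) fails — the structure's footprint is 295 sq ft, not less than 255 sq ft.
Exception (e) requires that the structure has no plumbing or electrical service; but electrical service is planned, so (e) is unavailable.

No — exception (b) applies; Oren does not need a building permit.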